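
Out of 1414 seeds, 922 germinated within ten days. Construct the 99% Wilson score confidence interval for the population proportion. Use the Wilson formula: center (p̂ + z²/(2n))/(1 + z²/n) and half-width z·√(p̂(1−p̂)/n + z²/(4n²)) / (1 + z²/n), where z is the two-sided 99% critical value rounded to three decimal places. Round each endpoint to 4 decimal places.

Here p̂ = 922/1414 = 0.65205 and z = 2.576 (z² = 6.635776).
1 + z²/n = 1.004693.
Adjusted center: (0.65205 + z²/(2n))/1.004693 = 0.65134.
Radicand: p̂(1−p̂)/n + z²/(4n²) = 0.000160453 + 0.000000830 = 0.000161283.
Half-width = 2.576·√0.000161283/1.004693 = 0.03256.
So the interval runs from 0.6188 to 0.6839.

(0.6188, 0.6839)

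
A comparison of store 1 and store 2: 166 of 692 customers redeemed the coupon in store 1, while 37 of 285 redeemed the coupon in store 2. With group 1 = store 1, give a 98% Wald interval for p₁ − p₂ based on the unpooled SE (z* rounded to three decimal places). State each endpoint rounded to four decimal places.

(0.0503, 0.1698)

p̂₁ = 166/692 = 0.23988, p̂₂ = 37/285 = 0.12982; p̂₁ − p̂₂ = 0.11006.
SE = √(0.000263497 + 0.000396386) = √0.000659883 = 0.025688.
The 98% critical value is z* = 2.326. Margin = 2.326·0.025688 = 0.05975.
CI: 0.11006 ± 0.05975 = (0.0503, 0.1698).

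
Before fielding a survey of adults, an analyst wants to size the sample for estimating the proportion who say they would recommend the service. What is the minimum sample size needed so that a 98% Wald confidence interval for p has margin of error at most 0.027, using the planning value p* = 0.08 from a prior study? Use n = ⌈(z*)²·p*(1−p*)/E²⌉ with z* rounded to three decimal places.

n = 547

The 98% critical value is z* = 2.326.
p*(1−p*) = 0.0736.
(z*)²·p*(1−p*)/E² = 5.410276·0.0736/0.000729 = 546.223.
⌈546.223⌉ = 547.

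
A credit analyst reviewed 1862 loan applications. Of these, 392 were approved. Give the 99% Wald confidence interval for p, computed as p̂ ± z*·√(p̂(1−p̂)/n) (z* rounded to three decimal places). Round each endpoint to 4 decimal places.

The sample proportion is 392/1862 = 0.21053.
SE(p̂) = √(0.21053·0.78947/1862) = 0.009448.
The 99% critical value is z* = 2.576.
Margin of error: 2.576 × 0.009448 = 0.02434.
Interval: 0.21053 ± 0.02434 → (0.1862, 0.2349).

(0.1862, 0.2349)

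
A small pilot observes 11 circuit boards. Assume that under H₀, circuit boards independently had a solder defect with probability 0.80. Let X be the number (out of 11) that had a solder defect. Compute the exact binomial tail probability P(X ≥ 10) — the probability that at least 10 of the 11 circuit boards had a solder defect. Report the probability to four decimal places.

X ~ Binomial(n=11, p=0.80).
P(X ≥ 10) = C(11,10)·0.80^10·0.20^1 + C(11,11)·0.80^11·0.20^0.
= 0.236223 + 0.085899 = 0.3221.

P = 0.3221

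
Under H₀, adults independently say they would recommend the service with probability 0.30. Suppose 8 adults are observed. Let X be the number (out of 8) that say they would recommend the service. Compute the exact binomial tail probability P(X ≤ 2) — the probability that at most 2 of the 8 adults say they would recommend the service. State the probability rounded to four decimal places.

X is binomial with n = 8 and p = 0.30.
P(X ≤ 2) = C(8,0)·0.30^0·0.70^8 + C(8,1)·0.30^1·0.70^7 + C(8,2)·0.30^2·0.70^6.
= 0.057648 + 0.197650 + 0.296475 = 0.5518.

P = 0.5518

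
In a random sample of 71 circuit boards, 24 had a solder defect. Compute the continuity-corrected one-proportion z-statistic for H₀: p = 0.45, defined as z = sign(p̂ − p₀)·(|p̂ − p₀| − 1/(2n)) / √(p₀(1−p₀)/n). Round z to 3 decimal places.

z = -1.777

p̂ = 24/71 = 0.33803. p̂ − p₀ = -0.111972.
Continuity correction 1/(2n) = 1/142 = 0.007042.
Corrected numerator: |-0.111972| − 0.007042 = 0.104930.
SE₀ = √(0.45·0.55/71) = 0.059042.
z = −0.104930/0.059042 = -1.777.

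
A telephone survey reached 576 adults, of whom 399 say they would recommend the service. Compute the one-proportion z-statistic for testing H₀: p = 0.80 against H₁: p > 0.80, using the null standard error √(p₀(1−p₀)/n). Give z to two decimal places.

Sample proportion p̂ = 399/576 = 0.69271.
SE₀ = √(0.80·0.20/576) = 0.016667.
z = (0.69271 − 0.80)/0.016667 = -0.10729/0.016667 = -6.44.

z = -6.44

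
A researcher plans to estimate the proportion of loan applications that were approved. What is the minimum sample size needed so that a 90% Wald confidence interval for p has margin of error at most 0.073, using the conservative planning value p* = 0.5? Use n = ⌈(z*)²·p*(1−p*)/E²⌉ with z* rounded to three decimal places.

n = 127

z* = 1.645 at the 90% level.
p*(1−p*) = 0.50·0.50 = 0.2500.
Required n before rounding: 2.706025 × 0.2500 / 0.073² = 126.948.
Rounding up, n = 127.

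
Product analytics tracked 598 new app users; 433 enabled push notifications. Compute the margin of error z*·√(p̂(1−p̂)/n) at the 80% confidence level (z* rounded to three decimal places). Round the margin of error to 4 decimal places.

ME = 0.0234

The sample proportion is 433/598 = 0.72408.
SE = √(p̂(1−p̂)/n) = √(0.199788/598) = 0.018278.
The 80% critical value is z* = 1.282.
ME = 1.282·0.018278 = 0.0234.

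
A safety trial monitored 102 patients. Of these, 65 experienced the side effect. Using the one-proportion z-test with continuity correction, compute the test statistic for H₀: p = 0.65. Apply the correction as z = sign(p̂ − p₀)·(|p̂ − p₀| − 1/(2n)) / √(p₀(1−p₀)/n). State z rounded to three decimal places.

The sample proportion is 65/102 = 0.63725. p̂ − p₀ = -0.012745.
1/(2n) = 0.004902.
Corrected numerator: |-0.012745| − 0.004902 = 0.007843.
Null standard error: √(0.65·0.35/102) = √0.002230392 = 0.047227.
z = (−)0.007843/0.047227 = -0.166.

z = -0.166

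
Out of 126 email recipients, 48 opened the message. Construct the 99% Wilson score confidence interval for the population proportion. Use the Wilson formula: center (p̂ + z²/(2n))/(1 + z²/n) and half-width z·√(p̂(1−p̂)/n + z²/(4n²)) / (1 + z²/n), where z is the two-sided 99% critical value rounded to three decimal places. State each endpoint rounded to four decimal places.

(0.2781, 0.4957)

p̂ = 48/126 = 0.38095; z = 2.576, so z² = 6.635776.
1 + z²/n = 1.052665.
Center = (0.38095 + 0.026332)/1.052665 = 0.38691.
Radicand: p̂(1−p̂)/n + z²/(4n²) = 0.001871648 + 0.000104494 = 0.001976142.
Half-width = z·√(radicand)/denom = 2.576·0.044454/1.052665 = 0.10878.
So the interval runs from 0.2781 to 0.4957.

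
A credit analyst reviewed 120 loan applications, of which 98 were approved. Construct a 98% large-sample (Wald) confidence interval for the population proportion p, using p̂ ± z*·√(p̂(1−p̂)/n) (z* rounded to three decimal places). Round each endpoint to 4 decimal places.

With x = 98 successes in n = 120, p̂ = 0.81667.
Standard error of p̂: √(0.149722/120) = √0.001247685 = 0.035323.
z* = 2.326 at the 98% level.
Margin = 2.326·0.035323 = 0.08216.
So the interval runs from 0.7345 to 0.8988.

(0.7345, 0.8988)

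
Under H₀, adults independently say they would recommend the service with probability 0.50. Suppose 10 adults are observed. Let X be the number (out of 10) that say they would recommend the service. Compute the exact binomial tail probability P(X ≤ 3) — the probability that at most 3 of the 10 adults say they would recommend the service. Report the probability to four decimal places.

X is binomial with n = 10 and p = 0.50.
P(X ≤ 3) = C(10,0)·0.50^0·0.50^10 + C(10,1)·0.50^1·0.50^9 + C(10,2)·0.50^2·0.50^8 + C(10,3)·0.50^3·0.50^7.
= 0.000977 + 0.009766 + 0.043945 + 0.117188 = 0.1719.

P = 0.1719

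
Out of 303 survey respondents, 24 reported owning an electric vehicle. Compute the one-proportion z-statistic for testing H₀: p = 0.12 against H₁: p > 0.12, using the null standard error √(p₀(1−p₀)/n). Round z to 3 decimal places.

z = -2.185

The sample proportion is 24/303 = 0.07921.
Under H₀, SE = √(p₀(1−p₀)/n) = √(0.12·0.88/303) = √0.000348515 = 0.018669.
z = (p̂ − p₀)/SE = (0.07921 − 0.12)/0.018669 = -2.185.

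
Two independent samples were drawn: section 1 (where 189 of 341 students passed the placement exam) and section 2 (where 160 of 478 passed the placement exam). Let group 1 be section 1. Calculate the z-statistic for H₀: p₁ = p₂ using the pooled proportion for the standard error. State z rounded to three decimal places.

p̂₁ = 189/341 = 0.55425, p̂₂ = 160/478 = 0.33473.
Pooling: p̂ = 349/819 = 0.42613.
SE = √[p̂(1−p̂)(1/n₁+1/n₂)] = √[0.42613·0.57387·(1/341+1/478)] ≈ 0.035053.
z = 0.21952/0.035053 = 6.263.

z = 6.263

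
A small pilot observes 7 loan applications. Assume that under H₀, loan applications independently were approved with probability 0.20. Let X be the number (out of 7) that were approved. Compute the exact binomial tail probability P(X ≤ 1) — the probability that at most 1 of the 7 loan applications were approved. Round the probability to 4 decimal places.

X is binomial with n = 7 and p = 0.20.
P(X ≤ 1) = C(7,0)·0.20^0·0.80^7 + C(7,1)·0.20^1·0.80^6.
= 0.209715 + 0.367002 = 0.5767.

P = 0.5767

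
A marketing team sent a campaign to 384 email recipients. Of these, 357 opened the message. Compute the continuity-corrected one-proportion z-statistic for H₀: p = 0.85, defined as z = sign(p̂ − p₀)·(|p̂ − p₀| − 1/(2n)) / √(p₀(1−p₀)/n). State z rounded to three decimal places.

Sample proportion p̂ = 357/384 = 0.92969. p̂ − p₀ = 0.079688.
Continuity correction 1/(2n) = 1/768 = 0.001302.
Corrected numerator: |0.079688| − 0.001302 = 0.078386.
Under H₀, SE = √(p₀(1−p₀)/n) = √(0.85·0.15/384) = √0.000332031 = 0.018222.
z = +0.078386/0.018222 = 4.302.

z = 4.302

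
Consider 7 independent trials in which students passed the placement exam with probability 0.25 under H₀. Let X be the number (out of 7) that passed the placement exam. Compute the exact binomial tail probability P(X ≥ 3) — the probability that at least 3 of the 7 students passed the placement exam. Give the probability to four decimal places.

X ~ Binomial(n=7, p=0.25).
P(X ≥ 3) = Σ_{j=3}^{7} C(7,j)·0.25^j·0.75^{7−j}.
= 0.173035 + 0.057678 + 0.011536 + 0.001282 + 0.000061 = 0.2436.

P = 0.2436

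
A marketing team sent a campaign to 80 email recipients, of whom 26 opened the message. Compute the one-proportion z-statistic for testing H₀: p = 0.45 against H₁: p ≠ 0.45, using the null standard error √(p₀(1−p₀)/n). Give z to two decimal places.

z = -2.25

With x = 26 successes in n = 80, p̂ = 0.32500.
Null standard error: √(0.45·0.55/80) = √0.003093750 = 0.055621.
z = (0.32500 − 0.45)/0.055621 = -0.12500/0.055621 = -2.25.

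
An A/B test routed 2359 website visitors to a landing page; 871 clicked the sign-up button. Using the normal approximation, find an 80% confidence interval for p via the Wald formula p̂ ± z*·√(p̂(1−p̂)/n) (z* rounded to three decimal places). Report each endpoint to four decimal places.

Sample proportion p̂ = 871/2359 = 0.36922.
SE = √(p̂(1−p̂)/n) = √(0.232898/2359) = 0.009936.
For 80% confidence, z* = 1.282.
Margin = 1.282·0.009936 = 0.01274.
Interval: 0.36922 ± 0.01274 → (0.3565, 0.3820).

(0.3565, 0.3820)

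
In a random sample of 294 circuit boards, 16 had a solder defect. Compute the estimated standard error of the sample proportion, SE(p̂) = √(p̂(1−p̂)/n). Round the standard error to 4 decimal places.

SE = 0.0132

Sample proportion p̂ = 16/294 = 0.05442.
p̂(1−p̂) = 0.051458.
SE = √(0.051458/294) = 0.0132.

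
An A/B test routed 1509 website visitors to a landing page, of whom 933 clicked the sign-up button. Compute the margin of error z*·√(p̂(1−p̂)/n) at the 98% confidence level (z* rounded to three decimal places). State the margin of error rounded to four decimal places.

With x = 933 successes in n = 1509, p̂ = 0.61829.
Standard error of p̂: √(0.236007/1509) = √0.000156400 = 0.012506.
z* = 2.326 at the 98% level.
ME = 2.326·0.012506 = 0.0291.

ME = 0.0291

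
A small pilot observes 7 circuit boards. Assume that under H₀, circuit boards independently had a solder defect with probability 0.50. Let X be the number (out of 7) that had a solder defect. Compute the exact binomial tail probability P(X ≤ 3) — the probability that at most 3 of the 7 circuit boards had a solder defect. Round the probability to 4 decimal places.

X is binomial with n = 7 and p = 0.50.
P(X ≤ 3) = C(7,0)·0.50^0·0.50^7 + C(7,1)·0.50^1·0.50^6 + C(7,2)·0.50^2·0.50^5 + C(7,3)·0.50^3·0.50^4.
= 0.007812 + 0.054688 + 0.164062 + 0.273438 = 0.5000.

P = 0.5000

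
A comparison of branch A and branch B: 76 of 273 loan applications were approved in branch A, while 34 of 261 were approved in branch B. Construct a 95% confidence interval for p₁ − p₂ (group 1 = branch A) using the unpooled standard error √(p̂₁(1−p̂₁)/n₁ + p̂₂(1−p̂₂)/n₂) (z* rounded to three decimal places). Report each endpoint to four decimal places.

(0.0811, 0.2152)

p̂₁ = 0.27839, p̂₂ = 0.13027, so the observed difference is 0.14812.
SE = √(0.000735854 + 0.000434093) = √0.001169947 = 0.034205.
z* = 1.960 at the 95% level. Margin of error = 0.06704.
So the interval runs from 0.0811 to 0.2152.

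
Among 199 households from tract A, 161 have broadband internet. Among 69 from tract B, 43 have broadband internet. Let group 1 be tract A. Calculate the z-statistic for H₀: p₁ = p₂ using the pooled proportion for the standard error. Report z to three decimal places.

z = 3.120

p̂₁ = 161/199 = 0.80905, p̂₂ = 43/69 = 0.62319.
Pooling: p̂ = 204/268 = 0.76119.
Pooled SE = √[0.1817777·0.01951788] ≈ 0.059564.
z = (p̂₁ − p̂₂)/SE = (0.80905 − 0.62319)/0.059564 = 0.18586/0.059564 = 3.120.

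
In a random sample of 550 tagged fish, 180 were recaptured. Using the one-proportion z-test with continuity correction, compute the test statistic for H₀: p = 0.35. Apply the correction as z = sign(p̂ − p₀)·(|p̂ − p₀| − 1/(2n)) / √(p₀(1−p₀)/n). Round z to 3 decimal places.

The sample proportion is 180/550 = 0.32727. p̂ − p₀ = -0.022727.
Continuity correction 1/(2n) = 1/1100 = 0.000909.
Corrected numerator: |-0.022727| − 0.000909 = 0.021818.
SE₀ = √(0.35·0.65/550) = 0.020338.
z = (−)0.021818/0.020338 = -1.073.

z = -1.073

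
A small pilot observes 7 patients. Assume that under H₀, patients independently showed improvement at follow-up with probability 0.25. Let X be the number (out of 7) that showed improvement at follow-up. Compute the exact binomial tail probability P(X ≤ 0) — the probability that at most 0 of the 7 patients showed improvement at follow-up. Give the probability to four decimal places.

P = 0.1335

X ~ Binomial(n=7, p=0.25).
P(X ≤ 0) = C(7,0)·0.25^0·0.75^7.
= 0.133484 = 0.1335.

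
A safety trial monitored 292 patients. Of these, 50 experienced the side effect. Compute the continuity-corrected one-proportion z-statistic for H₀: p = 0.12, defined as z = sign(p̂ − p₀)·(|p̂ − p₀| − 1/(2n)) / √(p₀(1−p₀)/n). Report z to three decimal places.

The sample proportion is 50/292 = 0.17123. p̂ − p₀ = 0.051233.
Continuity correction 1/(2n) = 1/584 = 0.001712.
Corrected numerator: |0.051233| − 0.001712 = 0.049521.
Under H₀, SE = √(p₀(1−p₀)/n) = √(0.12·0.88/292) = √0.000361644 = 0.019017.
z = (+)0.049521/0.019017 = 2.604.

z = 2.604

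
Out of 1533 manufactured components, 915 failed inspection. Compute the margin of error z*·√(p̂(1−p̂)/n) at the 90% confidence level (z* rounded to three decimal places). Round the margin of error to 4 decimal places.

With x = 915 successes in n = 1533, p̂ = 0.59687.
Standard error of p̂: √(0.240616/1533) = √0.000156958 = 0.012528.
For 90% confidence, z* = 1.645.
Margin of error = z*·SE = 1.645 × 0.012528 = 0.0206.

ME = 0.0206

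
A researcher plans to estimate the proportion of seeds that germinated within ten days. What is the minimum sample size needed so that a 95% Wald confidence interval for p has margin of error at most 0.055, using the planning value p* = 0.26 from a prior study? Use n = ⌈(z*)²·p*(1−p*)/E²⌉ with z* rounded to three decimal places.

n = 245

For 95% confidence, z* = 1.960.
p*(1−p*) = 0.1924.
(z*)²·p*(1−p*)/E² = 3.841600·0.1924/0.003025 = 244.338.
Rounding up, n = 245.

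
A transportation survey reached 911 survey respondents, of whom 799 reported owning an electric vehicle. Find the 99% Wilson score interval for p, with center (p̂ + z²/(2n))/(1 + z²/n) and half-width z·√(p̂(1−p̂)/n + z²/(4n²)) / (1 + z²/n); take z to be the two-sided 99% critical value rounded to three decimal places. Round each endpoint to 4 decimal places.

(0.8463, 0.9024)

p̂ = 799/911 = 0.87706; z = 2.576, so z² = 6.635776.
Denominator 1 + z²/n = 1 + 6.635776/911 = 1.007284.
Center = (0.87706 + 0.003642)/1.007284 = 0.87433.
Radicand: p̂(1−p̂)/n + z²/(4n²) = 0.000118361 + 0.000001999 = 0.000120360.
Half-width = 2.576·√0.000120360/1.007284 = 0.02806.
So the interval runs from 0.8463 to 0.9024.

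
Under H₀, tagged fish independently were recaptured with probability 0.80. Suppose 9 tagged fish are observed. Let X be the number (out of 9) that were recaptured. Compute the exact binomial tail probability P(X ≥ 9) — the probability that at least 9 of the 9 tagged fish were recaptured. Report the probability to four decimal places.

X is binomial with n = 9 and p = 0.80.
P(X ≥ 9) = C(9,9)·0.80^9·0.20^0.
= 0.134218 = 0.1342.

P = 0.1342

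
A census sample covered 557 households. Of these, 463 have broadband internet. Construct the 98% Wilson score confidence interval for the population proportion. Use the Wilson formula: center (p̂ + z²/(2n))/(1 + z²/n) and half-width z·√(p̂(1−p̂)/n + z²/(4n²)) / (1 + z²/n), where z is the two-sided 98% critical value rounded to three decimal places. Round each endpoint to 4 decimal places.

p̂ = 463/557 = 0.83124; z = 2.326, so z² = 5.410276.
Denominator 1 + z²/n = 1 + 5.410276/557 = 1.009713.
Center = (0.83124 + 0.004857)/1.009713 = 0.82805.
Radicand: p̂(1−p̂)/n + z²/(4n²) = 0.000251851 + 0.000004360 = 0.000256211.
Half-width = z·√(radicand)/denom = 2.326·0.016007/1.009713 = 0.03687.
CI: 0.82805 ± 0.03687 = (0.7912, 0.8649).

(0.7912, 0.8649)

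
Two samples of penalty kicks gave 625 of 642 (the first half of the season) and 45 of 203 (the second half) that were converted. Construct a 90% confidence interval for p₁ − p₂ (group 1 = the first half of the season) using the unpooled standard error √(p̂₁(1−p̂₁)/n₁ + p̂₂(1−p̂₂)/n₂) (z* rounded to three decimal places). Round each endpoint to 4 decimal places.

(0.7028, 0.8009)

p̂₁ = 625/642 = 0.97352, p̂₂ = 45/203 = 0.22167; p̂₁ − p̂₂ = 0.75185.
SE = √(0.000040154 + 0.000849927) = √0.000890081 = 0.029834.
z* = 1.645 at the 90% level. Margin = 1.645·0.029834 = 0.04908.
So the interval runs from 0.7028 to 0.8009.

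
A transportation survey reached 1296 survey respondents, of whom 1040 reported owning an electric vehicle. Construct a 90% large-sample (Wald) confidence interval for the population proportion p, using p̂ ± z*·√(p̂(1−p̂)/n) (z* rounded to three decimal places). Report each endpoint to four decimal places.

p̂ = 1040/1296 = 0.80247.
Standard error of p̂: √(0.158512/1296) = √0.000122309 = 0.011059.
z* = 1.645 at the 90% level.
Margin of error: 1.645 × 0.011059 = 0.01819.
Interval: 0.80247 ± 0.01819 → (0.7843, 0.8207).

(0.7843, 0.8207)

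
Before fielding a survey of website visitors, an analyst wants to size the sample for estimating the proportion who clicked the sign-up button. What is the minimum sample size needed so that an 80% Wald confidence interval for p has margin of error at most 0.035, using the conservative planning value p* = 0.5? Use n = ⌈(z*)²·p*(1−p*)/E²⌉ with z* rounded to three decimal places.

n = 336

For 80% confidence, z* = 1.282.
p*(1−p*) = 0.2500.
Required n before rounding: 1.643524 × 0.2500 / 0.035² = 335.413.
Rounding up, n = 336.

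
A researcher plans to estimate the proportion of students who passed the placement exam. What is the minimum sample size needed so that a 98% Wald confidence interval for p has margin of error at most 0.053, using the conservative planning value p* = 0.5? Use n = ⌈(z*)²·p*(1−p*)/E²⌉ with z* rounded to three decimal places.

n = 482

For 98% confidence, z* = 2.326.
p*(1−p*) = 0.50·0.50 = 0.2500.
(z*)²·p*(1−p*)/E² = 5.410276·0.2500/0.002809 = 481.513.
⌈481.513⌉ = 482.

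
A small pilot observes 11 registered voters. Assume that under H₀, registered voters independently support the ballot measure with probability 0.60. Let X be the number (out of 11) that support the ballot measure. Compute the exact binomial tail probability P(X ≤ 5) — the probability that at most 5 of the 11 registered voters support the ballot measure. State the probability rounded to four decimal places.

P = 0.2465

X ~ Binomial(n=11, p=0.60).
P(X ≤ 5) = Σ_{j=0}^{5} C(11,j)·0.60^j·0.40^{11−j}.
= 0.000042 + 0.000692 + 0.005190 + 0.023357 + 0.070071 + 0.147149 = 0.2465.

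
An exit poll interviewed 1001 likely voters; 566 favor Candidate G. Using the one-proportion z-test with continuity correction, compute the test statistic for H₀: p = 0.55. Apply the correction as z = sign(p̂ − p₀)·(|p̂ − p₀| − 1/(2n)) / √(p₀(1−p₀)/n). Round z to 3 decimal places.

The sample proportion is 566/1001 = 0.56543. p̂ − p₀ = 0.015435.
Continuity correction 1/(2n) = 1/2002 = 0.000500.
Corrected numerator: |0.015435| − 0.000500 = 0.014935.
Under H₀, SE = √(p₀(1−p₀)/n) = √(0.55·0.45/1001) = √0.000247253 = 0.015724.
z = (+)0.014935/0.015724 = 0.950.

z = 0.950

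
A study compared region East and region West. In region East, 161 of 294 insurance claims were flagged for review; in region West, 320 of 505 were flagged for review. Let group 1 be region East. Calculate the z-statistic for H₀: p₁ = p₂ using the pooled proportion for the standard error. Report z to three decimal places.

Sample proportions: p̂₁ = 161/294 = 0.54762 and p̂₂ = 320/505 = 0.63366.
Pooled p̂ = (161+320)/(294+505) = 481/799 = 0.60200.
SE = √[p̂(1−p̂)(1/n₁+1/n₂)] = √[0.60200·0.39800·(1/294+1/505)] ≈ 0.035908.
z = -0.08604/0.035908 = -2.396.

z = -2.396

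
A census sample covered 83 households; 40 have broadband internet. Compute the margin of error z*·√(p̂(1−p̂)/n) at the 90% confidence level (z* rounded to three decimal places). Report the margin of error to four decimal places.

p̂ = 40/83 = 0.48193.
SE(p̂) = √(0.48193·0.51807/83) = 0.054846.
z* = 1.645 at the 90% level.
ME = 1.645·0.054846 = 0.0902.

ME = 0.0902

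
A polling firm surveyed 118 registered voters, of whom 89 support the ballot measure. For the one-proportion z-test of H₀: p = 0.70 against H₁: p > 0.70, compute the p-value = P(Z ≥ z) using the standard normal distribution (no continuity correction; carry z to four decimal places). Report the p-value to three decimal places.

p-value = 0.099

With x = 89 successes in n = 118, p̂ = 0.75424.
Null standard error: √(0.70·0.30/118) = √0.001779661 = 0.042186.
Test statistic (full precision, shown to 4 dp): z = (89/118 − 0.70)/SE₀ ≈ 1.2857.
From the standard normal, P(Z ≥ z) = 0.099.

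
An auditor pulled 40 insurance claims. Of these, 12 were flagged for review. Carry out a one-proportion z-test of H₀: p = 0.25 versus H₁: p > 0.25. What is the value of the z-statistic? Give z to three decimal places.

p̂ = 12/40 = 0.30000.
Null standard error: √(0.25·0.75/40) = √0.004687500 = 0.068465.
z = (p̂ − p₀)/SE = (0.30000 − 0.25)/0.068465 = 0.730.

z = 0.730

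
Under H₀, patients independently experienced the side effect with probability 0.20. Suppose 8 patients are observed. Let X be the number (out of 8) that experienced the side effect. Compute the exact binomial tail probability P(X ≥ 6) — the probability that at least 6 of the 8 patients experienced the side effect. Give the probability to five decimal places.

X ~ Binomial(n=8, p=0.20).
P(X ≥ 6) = C(8,6)·0.20^6·0.80^2 + C(8,7)·0.20^7·0.80^1 + C(8,8)·0.20^8·0.80^0.
= 0.001147 + 0.000082 + 0.000003 = 0.00123.

P = 0.00123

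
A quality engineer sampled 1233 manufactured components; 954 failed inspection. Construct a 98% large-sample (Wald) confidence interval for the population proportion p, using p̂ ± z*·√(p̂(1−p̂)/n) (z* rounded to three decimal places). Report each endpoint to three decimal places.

(0.746, 0.801)

With x = 954 successes in n = 1233, p̂ = 0.77372.
SE = √(p̂(1−p̂)/n) = √(0.175076/1233) = 0.011916.
The 98% critical value is z* = 2.326.
Margin of error: 2.326 × 0.011916 = 0.02772.
So the interval runs from 0.746 to 0.801.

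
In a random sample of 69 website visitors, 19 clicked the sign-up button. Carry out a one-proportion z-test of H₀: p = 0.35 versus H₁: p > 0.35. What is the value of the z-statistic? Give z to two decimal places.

z = -1.30

The sample proportion is 19/69 = 0.27536.
Null standard error: √(0.35·0.65/69) = √0.003297101 = 0.057420.
z = (p̂ − p₀)/SE = (0.27536 − 0.35)/0.057420 = -1.30.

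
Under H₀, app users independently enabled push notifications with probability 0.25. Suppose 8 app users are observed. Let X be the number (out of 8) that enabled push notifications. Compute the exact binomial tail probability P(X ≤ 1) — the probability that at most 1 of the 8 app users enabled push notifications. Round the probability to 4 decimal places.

X ~ Binomial(n=8, p=0.25).
P(X ≤ 1) = C(8,0)·0.25^0·0.75^8 + C(8,1)·0.25^1·0.75^7.
= 0.100113 + 0.266968 = 0.3671.

P = 0.3671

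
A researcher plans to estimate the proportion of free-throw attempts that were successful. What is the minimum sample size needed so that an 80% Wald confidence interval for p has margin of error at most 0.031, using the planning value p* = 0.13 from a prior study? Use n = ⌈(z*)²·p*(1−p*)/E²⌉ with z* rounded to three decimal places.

n = 194

For 80% confidence, z* = 1.282.
p*(1−p*) = 0.1131.
Required n before rounding: 1.643524 × 0.1131 / 0.031² = 193.426.
⌈193.426⌉ = 194.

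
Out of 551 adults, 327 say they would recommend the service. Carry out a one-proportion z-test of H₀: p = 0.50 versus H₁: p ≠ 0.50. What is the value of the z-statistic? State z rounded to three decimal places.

z = 4.388

p̂ = 327/551 = 0.59347.
SE₀ = √(0.50·0.50/551) = 0.021301.
Test statistic: z = 0.09347/0.021301 = 4.388.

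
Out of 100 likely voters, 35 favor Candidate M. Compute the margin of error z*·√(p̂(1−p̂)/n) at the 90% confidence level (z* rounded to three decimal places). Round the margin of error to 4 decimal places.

Sample proportion p̂ = 35/100 = 0.35000.
SE = √(p̂(1−p̂)/n) = √(0.227500/100) = 0.047697.
The 90% critical value is z* = 1.645.
Margin of error = z*·SE = 1.645 × 0.047697 = 0.0785.

ME = 0.0785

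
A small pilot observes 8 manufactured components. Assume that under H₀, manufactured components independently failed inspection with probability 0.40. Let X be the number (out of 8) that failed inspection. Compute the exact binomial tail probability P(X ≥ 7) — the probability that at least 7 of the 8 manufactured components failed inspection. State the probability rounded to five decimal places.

P = 0.00852

X is binomial with n = 8 and p = 0.40.
P(X ≥ 7) = C(8,7)·0.40^7·0.60^1 + C(8,8)·0.40^8·0.60^0.
= 0.007864 + 0.000655 = 0.00852.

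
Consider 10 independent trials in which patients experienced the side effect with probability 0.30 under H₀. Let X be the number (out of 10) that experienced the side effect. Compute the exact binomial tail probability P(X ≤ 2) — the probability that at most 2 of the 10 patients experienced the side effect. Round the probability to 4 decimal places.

X is binomial with n = 10 and p = 0.30.
P(X ≤ 2) = C(10,0)·0.30^0·0.70^10 + C(10,1)·0.30^1·0.70^9 + C(10,2)·0.30^2·0.70^8.
= 0.028248 + 0.121061 + 0.233474 = 0.3828.

P = 0.3828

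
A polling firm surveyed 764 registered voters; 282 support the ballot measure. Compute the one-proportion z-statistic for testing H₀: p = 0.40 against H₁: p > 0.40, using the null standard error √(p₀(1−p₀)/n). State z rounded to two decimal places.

z = -1.74

With x = 282 successes in n = 764, p̂ = 0.36911.
Under H₀, SE = √(p₀(1−p₀)/n) = √(0.40·0.60/764) = √0.000314136 = 0.017724.
z = (0.36911 − 0.40)/0.017724 = -0.03089/0.017724 = -1.74.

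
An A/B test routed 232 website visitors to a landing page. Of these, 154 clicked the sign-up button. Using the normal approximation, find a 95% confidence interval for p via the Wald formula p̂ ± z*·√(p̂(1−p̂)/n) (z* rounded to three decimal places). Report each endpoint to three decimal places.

p̂ = 154/232 = 0.66379.
SE(p̂) = √(0.66379·0.33621/232) = 0.031015.
z* = 1.960 at the 95% level.
Margin of error: 1.960 × 0.031015 = 0.06079.
So the interval runs from 0.603 to 0.725.

(0.603, 0.725)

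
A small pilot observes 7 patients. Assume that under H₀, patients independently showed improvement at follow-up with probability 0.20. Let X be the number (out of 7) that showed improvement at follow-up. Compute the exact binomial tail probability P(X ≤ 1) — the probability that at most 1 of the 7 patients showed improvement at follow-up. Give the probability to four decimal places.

P = 0.5767

X is binomial with n = 7 and p = 0.20.
P(X ≤ 1) = C(7,0)·0.20^0·0.80^7 + C(7,1)·0.20^1·0.80^6.
= 0.209715 + 0.367002 = 0.5767.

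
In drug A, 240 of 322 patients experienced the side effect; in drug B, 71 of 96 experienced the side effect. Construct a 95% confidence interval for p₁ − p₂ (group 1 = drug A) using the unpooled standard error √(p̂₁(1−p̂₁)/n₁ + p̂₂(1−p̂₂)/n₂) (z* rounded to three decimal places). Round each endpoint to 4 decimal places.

p̂₁ = 240/322 = 0.74534, p̂₂ = 71/96 = 0.73958; p̂₁ − p̂₂ = 0.00576.
Unpooled SE = √(p̂₁(1−p̂₁)/n₁ + p̂₂(1−p̂₂)/n₂) = √(0.000589464 + 0.002006248) = 0.050948.
The 95% critical value is z* = 1.960. Margin = 1.960·0.050948 = 0.09986.
CI: 0.00576 ± 0.09986 = (-0.0941, 0.1056).

(-0.0941, 0.1056)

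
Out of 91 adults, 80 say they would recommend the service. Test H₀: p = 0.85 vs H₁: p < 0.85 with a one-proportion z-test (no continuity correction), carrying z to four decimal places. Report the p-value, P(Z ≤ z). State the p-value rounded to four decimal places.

p-value = 0.7817

With x = 80 successes in n = 91, p̂ = 0.87912.
Null standard error: √(0.85·0.15/91) = √0.001401099 = 0.037431.
z = (p̂ − p₀)/SE = (80/91 − 0.85)/0.037431 ≈ 0.7780.
p-value = P(Z ≤ z) with z = 0.7780 → 0.7817.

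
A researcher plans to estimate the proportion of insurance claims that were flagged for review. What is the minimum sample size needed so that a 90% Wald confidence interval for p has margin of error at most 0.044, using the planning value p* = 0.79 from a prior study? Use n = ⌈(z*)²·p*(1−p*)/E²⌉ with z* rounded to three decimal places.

The 90% critical value is z* = 1.645.
p*(1−p*) = 0.1659.
(z*)²·p*(1−p*)/E² = 2.706025·0.1659/0.001936 = 231.885.
⌈231.885⌉ = 232.

n = 232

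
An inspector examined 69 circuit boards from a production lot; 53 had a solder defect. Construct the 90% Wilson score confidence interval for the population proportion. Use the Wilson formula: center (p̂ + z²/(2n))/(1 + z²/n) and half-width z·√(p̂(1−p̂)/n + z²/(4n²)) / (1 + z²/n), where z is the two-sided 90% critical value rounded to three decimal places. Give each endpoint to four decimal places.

p̂ = 53/69 = 0.76812; z = 1.645, so z² = 2.706025.
1 + z²/n = 1.039218.
Center = (0.76812 + 0.019609)/1.039218 = 0.75800.
Radicand: p̂(1−p̂)/n + z²/(4n²) = 0.002581360 + 0.000142093 = 0.002723453.
Half-width = 1.645·√0.002723453/1.039218 = 0.08261.
So the interval runs from 0.6754 to 0.8406.

(0.6754, 0.8406)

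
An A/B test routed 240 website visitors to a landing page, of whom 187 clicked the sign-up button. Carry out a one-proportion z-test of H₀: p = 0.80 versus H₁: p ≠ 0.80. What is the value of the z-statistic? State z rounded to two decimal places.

z = -0.81

Sample proportion p̂ = 187/240 = 0.77917.
SE₀ = √(0.80·0.20/240) = 0.025820.
z = (0.77917 − 0.80)/0.025820 = -0.02083/0.025820 = -0.81.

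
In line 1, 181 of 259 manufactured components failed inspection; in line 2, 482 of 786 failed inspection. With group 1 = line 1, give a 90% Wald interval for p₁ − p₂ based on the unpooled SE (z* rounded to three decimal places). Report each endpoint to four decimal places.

p̂₁ = 0.69884, p̂₂ = 0.61323, so the observed difference is 0.08561.
Unpooled SE = √(p̂₁(1−p̂₁)/n₁ + p̂₂(1−p̂₂)/n₂) = √(0.000812595 + 0.000301754) = 0.033382.
For 90% confidence, z* = 1.645. Margin of error = 0.05491.
CI: 0.08561 ± 0.05491 = (0.0307, 0.1405).

(0.0307, 0.1405)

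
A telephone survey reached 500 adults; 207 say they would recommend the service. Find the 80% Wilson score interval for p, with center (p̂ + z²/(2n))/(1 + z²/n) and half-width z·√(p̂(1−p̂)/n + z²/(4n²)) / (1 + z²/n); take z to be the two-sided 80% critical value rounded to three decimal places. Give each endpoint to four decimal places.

Here p̂ = 207/500 = 0.41400 and z = 1.282 (z² = 1.643524).
1 + z²/n = 1.003287.
Center = (0.41400 + 0.001644)/1.003287 = 0.41428.
Radicand: p̂(1−p̂)/n + z²/(4n²) = 0.000485208 + 0.000001644 = 0.000486852.
Half-width = z·√(radicand)/denom = 1.282·0.022065/1.003287 = 0.02819.
So the interval runs from 0.3861 to 0.4425.

(0.3861, 0.4425)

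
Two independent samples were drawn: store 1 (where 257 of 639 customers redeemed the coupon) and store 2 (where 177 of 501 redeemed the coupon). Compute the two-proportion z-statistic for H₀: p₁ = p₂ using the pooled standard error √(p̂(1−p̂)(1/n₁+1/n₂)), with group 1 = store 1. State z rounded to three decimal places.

z = 1.688

p̂₁ = 257/639 = 0.40219, p̂₂ = 177/501 = 0.35329.
Pooled p̂ = (257+177)/(639+501) = 434/1140 = 0.38070.
Pooled SE = √[0.2357679·0.00356095] ≈ 0.028975.
z = (p̂₁ − p̂₂)/SE = (0.40219 − 0.35329)/0.028975 = 0.04890/0.028975 = 1.688.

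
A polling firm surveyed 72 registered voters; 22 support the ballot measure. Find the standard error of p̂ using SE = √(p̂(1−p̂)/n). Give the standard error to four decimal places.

SE = 0.0543

The sample proportion is 22/72 = 0.30556.
p̂(1−p̂) = 0.30556·0.69444 = 0.212193.
SE = √(0.212193/72) = 0.0543.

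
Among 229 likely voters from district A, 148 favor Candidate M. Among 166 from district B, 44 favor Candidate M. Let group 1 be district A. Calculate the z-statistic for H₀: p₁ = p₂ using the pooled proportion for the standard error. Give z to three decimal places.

Sample proportions: p̂₁ = 148/229 = 0.64629 and p̂₂ = 44/166 = 0.26506.
Pooled p̂ = (148+44)/(229+166) = 192/395 = 0.48608.
SE = √[p̂(1−p̂)(1/n₁+1/n₂)] = √[0.48608·0.51392·(1/229+1/166)] ≈ 0.050948.
z = (p̂₁ − p̂₂)/SE = (0.64629 − 0.26506)/0.050948 = 0.38123/0.050948 = 7.483.

z = 7.483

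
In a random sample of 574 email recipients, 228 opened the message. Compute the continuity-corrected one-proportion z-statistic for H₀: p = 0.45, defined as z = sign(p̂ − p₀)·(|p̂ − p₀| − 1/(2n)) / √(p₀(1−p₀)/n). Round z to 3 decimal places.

z = -2.500

The sample proportion is 228/574 = 0.39721. p̂ − p₀ = -0.052787.
1/(2n) = 0.000871.
Corrected numerator: |-0.052787| − 0.000871 = 0.051916.
Under H₀, SE = √(p₀(1−p₀)/n) = √(0.45·0.55/574) = √0.000431185 = 0.020765.
z = (−)0.051916/0.020765 = -2.500.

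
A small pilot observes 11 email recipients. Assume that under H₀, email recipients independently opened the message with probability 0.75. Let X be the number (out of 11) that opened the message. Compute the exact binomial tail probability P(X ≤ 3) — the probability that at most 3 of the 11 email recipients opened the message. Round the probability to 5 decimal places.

X ~ Binomial(n=11, p=0.75).
P(X ≤ 3) = C(11,0)·0.75^0·0.25^11 + C(11,1)·0.75^1·0.25^10 + C(11,2)·0.75^2·0.25^9 + C(11,3)·0.75^3·0.25^8.
= 0.000000 + 0.000008 + 0.000118 + 0.001062 = 0.00119.

P = 0.00119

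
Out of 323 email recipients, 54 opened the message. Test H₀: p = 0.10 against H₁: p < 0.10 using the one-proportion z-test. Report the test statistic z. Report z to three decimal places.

With x = 54 successes in n = 323, p̂ = 0.16718.
SE₀ = √(0.10·0.90/323) = 0.016692.
z = (0.16718 − 0.10)/0.016692 = 0.06718/0.016692 = 4.025.

z = 4.025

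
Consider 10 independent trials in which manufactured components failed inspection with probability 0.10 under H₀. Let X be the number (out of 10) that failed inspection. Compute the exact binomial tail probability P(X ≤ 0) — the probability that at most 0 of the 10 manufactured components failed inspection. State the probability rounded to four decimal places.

P = 0.3487

X ~ Binomial(n=10, p=0.10).
P(X ≤ 0) = C(10,0)·0.10^0·0.90^10.
= 0.348678 = 0.3487.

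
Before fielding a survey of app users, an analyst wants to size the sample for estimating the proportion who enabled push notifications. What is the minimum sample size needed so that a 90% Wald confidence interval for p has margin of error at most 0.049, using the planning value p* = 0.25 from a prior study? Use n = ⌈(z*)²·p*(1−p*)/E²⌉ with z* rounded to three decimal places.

n = 212

The 90% critical value is z* = 1.645.
p*(1−p*) = 0.1875.
Required n before rounding: 2.706025 × 0.1875 / 0.049² = 211.320.
⌈211.320⌉ = 212.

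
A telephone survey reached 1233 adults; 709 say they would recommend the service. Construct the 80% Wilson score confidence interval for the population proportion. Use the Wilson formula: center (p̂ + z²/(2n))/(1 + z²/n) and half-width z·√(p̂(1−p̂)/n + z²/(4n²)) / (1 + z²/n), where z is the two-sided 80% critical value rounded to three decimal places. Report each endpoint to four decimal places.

(0.5569, 0.5930)

p̂ = 709/1233 = 0.57502; z = 1.282, so z² = 1.643524.
Denominator 1 + z²/n = 1 + 1.643524/1233 = 1.001333.
Adjusted center: (0.57502 + z²/(2n))/1.001333 = 0.57492.
Radicand: p̂(1−p̂)/n + z²/(4n²) = 0.000198193 + 0.000000270 = 0.000198463.
Half-width = 1.282·√0.000198463/1.001333 = 0.01804.
Interval: 0.57492 ± 0.01804 → (0.5569, 0.5930).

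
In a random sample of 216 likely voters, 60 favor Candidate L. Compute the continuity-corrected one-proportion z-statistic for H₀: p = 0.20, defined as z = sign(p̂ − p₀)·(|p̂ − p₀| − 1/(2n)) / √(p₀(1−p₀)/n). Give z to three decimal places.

z = 2.773

Sample proportion p̂ = 60/216 = 0.27778. p̂ − p₀ = 0.077778.
1/(2n) = 0.002315.
Corrected numerator: |0.077778| − 0.002315 = 0.075463.
SE₀ = √(0.20·0.80/216) = 0.027217.
z = (+)0.075463/0.027217 = 2.773.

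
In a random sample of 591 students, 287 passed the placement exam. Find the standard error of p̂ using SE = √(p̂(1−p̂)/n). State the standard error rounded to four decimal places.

SE = 0.0206

p̂ = 287/591 = 0.48562.
p̂(1−p̂) = 0.249793.
SE = √(0.249793/591) = 0.0206.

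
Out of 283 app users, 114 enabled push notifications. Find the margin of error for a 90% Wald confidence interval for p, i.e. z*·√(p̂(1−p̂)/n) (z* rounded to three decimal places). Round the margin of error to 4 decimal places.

The sample proportion is 114/283 = 0.40283.
SE(p̂) = √(0.40283·0.59717/283) = 0.029155.
The 90% critical value is z* = 1.645.
Margin of error = z*·SE = 1.645 × 0.029155 = 0.0480.

ME = 0.0480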